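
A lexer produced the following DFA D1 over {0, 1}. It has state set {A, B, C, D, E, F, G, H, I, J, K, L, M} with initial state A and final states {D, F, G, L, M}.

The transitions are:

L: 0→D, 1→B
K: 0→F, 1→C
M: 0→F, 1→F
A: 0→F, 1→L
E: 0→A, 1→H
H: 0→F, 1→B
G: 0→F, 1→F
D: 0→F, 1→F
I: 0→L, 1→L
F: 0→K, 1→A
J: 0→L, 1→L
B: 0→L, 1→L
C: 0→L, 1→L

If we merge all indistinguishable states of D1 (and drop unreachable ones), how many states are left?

6

Reachable states from the start: {A,B,C,D,F,K,L}. Unreachable: {E,G,H,I,J,M} — drop them.
Start with accepting vs non-accepting: {D,F,L} | {A,B,C,K}.
Split {D,F,L} by δ(·,0) → {D,L} and {F}.
Split {D,L} by δ(·,0) → {D} and {L}.
Refine {A,B,C,K} on symbol 0: members go to different blocks, giving {A,K} and {B,C}.
On input 1, block {A,K} splits into {A} and {K}.
Stable partition: {D} | {A} | {F} | {L} | {B,C} | {K} — 6 equivalence classes.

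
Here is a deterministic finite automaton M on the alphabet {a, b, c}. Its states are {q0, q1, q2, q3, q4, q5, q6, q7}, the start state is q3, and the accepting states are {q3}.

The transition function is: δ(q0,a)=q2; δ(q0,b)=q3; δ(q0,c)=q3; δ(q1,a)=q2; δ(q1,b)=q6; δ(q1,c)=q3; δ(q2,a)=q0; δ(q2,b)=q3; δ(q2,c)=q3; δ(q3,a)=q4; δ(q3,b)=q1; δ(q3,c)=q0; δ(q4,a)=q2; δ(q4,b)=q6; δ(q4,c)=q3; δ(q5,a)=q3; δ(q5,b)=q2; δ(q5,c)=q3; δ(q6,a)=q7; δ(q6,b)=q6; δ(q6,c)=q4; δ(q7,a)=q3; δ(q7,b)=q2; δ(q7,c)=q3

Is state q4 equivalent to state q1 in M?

States {q5} cannot be reached from the start state, so discard them.
Initial partition by acceptance: {q3} | {q0,q1,q2,q4,q6,q7}.
Split {q0,q1,q2,q4,q6,q7} by δ(·,a) → {q0,q1,q2,q4,q6} and {q7}.
On input a, block {q0,q1,q2,q4,q6} splits into {q0,q1,q2,q4} and {q6}.
On input b, block {q0,q1,q2,q4} splits into {q0,q2} and {q1,q4}.
No further refinement is possible. Final partition (5 blocks): {q3} | {q0,q2} | {q7} | {q6} | {q1,q4}.
q4 and q1 lie in the same block of the stable partition, so they are equivalent — no string distinguishes them.

Yes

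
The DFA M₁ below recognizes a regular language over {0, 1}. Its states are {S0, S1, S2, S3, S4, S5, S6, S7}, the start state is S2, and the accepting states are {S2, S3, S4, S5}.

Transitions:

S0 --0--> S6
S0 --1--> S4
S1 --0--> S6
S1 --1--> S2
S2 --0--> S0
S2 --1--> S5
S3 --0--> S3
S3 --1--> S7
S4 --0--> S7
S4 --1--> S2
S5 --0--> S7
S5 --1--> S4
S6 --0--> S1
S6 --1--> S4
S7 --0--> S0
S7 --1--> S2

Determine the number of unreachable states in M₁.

1

Starting at S2 and following transitions, the reachable set is {S0, S1, S2, S4, S5, S6, S7}. That leaves S3 unreachable — 1 in total.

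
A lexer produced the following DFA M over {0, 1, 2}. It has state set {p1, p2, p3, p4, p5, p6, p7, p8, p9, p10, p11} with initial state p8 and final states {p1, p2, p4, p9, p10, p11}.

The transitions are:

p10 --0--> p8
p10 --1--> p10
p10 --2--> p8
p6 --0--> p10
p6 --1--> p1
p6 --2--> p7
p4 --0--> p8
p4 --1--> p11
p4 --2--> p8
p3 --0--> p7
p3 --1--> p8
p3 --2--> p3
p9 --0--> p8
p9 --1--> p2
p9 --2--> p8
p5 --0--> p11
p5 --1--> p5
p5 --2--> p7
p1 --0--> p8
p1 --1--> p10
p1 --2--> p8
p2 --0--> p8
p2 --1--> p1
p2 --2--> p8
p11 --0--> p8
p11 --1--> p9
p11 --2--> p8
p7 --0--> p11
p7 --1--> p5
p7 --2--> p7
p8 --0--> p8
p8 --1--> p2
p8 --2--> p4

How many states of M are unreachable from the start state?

4

Starting at p8 and following transitions, the reachable set is {p1, p2, p4, p8, p9, p10, p11}. That leaves p3, p5, p6, p7 unreachable — 4 in total.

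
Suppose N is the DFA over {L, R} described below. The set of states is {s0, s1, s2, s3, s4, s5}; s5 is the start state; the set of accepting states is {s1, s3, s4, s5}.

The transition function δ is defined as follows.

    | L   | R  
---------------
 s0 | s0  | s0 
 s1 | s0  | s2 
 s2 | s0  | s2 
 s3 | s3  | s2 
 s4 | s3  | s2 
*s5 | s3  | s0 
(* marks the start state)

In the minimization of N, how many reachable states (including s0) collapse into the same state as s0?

2

States {s1,s4} cannot be reached from the start state, so discard them.
Start with accepting vs non-accepting: {s3,s5} | {s0,s2}.
No further refinement is possible. Final partition (2 blocks): {s3,s5} | {s0,s2}.
The equivalence class containing s0 is {s0,s2}, of size 2.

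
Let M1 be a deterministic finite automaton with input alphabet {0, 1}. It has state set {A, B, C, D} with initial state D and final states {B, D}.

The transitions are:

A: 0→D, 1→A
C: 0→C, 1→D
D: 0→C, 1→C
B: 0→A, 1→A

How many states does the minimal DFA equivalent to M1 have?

2

Reachable states from the start: {C,D}. Unreachable: {A,B} — drop them.
Initial partition by acceptance: {D} | {C}.
Stable partition: {D} | {C} — 2 equivalence classes.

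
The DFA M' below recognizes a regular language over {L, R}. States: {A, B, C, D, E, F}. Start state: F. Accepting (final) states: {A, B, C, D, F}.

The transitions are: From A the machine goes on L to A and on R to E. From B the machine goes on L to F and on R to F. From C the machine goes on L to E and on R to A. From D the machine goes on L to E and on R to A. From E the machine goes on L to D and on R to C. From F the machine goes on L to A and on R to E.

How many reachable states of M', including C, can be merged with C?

2

Reachable states from the start: {A,C,D,E,F}. Unreachable: {B} — drop them.
Start with accepting vs non-accepting: {A,C,D,F} | {E}.
On input L, block {A,C,D,F} splits into {A,F} and {C,D}.
No further refinement is possible. Final partition (3 blocks): {A,F} | {E} | {C,D}.
The equivalence class containing C is {C,D}, of size 2.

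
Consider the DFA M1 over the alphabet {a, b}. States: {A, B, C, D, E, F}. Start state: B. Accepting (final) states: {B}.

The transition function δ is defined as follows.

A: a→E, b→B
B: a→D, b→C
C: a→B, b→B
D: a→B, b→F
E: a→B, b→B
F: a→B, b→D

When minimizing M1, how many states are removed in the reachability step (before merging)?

2

Starting at B and following transitions, the reachable set is {B, C, D, F}. That leaves A, E unreachable — 2 in total.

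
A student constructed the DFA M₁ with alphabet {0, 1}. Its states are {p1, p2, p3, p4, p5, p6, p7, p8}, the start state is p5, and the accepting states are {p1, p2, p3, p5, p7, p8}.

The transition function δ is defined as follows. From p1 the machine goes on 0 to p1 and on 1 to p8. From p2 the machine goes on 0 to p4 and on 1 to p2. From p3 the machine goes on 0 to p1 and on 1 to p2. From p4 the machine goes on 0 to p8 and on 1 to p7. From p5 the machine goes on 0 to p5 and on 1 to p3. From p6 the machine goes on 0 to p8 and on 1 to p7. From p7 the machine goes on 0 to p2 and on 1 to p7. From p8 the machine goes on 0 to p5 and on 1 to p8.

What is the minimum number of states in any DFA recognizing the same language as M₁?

Reachable states from the start: {p1,p2,p3,p4,p5,p7,p8}. Unreachable: {p6} — drop them.
Start with accepting vs non-accepting: {p1,p2,p3,p5,p7,p8} | {p4}.
Refine {p1,p2,p3,p5,p7,p8} on symbol 0: members go to different blocks, giving {p1,p3,p5,p7,p8} and {p2}.
Refine {p1,p3,p5,p7,p8} on symbol 0: members go to different blocks, giving {p1,p3,p5,p8} and {p7}.
Split {p1,p3,p5,p8} by δ(·,1) → {p1,p5,p8} and {p3}.
Refine {p1,p5,p8} on symbol 1: members go to different blocks, giving {p1,p8} and {p5}.
On input 0, block {p1,p8} splits into {p1} and {p8}.
The partition is now stable with 7 blocks: {p1} | {p4} | {p2} | {p7} | {p3} | {p5} | {p8}.

7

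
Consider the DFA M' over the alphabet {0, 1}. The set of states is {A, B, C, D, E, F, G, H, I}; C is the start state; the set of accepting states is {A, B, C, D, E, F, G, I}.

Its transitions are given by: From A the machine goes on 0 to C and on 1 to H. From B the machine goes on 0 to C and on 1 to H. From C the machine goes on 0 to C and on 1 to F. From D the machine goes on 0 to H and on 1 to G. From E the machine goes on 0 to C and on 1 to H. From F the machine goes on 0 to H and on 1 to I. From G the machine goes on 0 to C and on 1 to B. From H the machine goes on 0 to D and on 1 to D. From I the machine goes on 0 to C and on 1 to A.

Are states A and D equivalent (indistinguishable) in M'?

Reachable states from the start: {A,B,C,D,F,G,H,I}. Unreachable: {E} — drop them.
P0 = {A,B,C,D,F,G,I} | {H}.
Split {A,B,C,D,F,G,I} by δ(·,0) → {A,B,C,G,I} and {D,F}.
Refine {A,B,C,G,I} on symbol 1: members go to different blocks, giving {A,B} and {G,I} and {C}.
The partition is now stable with 5 blocks: {A,B} | {H} | {D,F} | {G,I} | {C}.
A and D end up in different blocks, so they are distinguishable. For instance, the string '0' is accepted from only A.

No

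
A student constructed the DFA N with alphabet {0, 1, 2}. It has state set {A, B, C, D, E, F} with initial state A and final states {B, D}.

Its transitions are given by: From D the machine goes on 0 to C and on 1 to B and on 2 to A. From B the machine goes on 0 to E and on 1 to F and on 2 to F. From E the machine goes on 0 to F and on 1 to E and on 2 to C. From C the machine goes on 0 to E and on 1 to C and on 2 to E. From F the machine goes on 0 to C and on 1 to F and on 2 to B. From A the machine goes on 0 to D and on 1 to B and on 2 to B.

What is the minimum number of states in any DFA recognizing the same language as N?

6

All states are reachable from the start state.
Start with accepting vs non-accepting: {B,D} | {A,C,E,F}.
Split {B,D} by δ(·,1) → {B} and {D}.
Refine {A,C,E,F} on symbol 0: members go to different blocks, giving {C,E,F} and {A}.
Refine {C,E,F} on symbol 2: members go to different blocks, giving {C,E} and {F}.
Refine {C,E} on symbol 0: members go to different blocks, giving {C} and {E}.
No further refinement is possible. Final partition (6 blocks): {B} | {C} | {D} | {A} | {F} | {E}.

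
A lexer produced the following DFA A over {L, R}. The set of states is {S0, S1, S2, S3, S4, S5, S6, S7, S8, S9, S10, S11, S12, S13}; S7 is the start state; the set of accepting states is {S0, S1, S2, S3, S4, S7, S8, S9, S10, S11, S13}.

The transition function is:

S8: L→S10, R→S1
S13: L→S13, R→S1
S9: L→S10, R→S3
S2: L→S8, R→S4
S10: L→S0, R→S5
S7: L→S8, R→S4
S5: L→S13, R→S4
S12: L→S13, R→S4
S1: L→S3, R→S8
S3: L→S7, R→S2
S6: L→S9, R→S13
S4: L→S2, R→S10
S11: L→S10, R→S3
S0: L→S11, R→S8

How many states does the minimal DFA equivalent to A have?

First remove the unreachable states {S6,S9,S12}; 11 states remain.
P0 = {S0,S1,S2,S3,S4,S7,S8,S10,S11,S13} | {S5}.
On input R, block {S0,S1,S2,S3,S4,S7,S8,S10,S11,S13} splits into {S0,S1,S2,S3,S4,S7,S8,S11,S13} and {S10}.
On input L, block {S0,S1,S2,S3,S4,S7,S8,S11,S13} splits into {S0,S1,S2,S3,S4,S7,S13} and {S8,S11}.
Split {S0,S1,S2,S3,S4,S7,S13} by δ(·,L) → {S1,S3,S4,S13} and {S0,S2,S7}.
Split {S1,S3,S4,S13} by δ(·,L) → {S1,S13} and {S3,S4}.
On input L, block {S1,S13} splits into {S1} and {S13}.
Split {S8,S11} by δ(·,R) → {S8} and {S11}.
Split {S0,S2,S7} by δ(·,L) → {S2,S7} and {S0}.
Refine {S3,S4} on symbol R: members go to different blocks, giving {S3} and {S4}.
The partition is now stable with 10 blocks: {S1} | {S5} | {S10} | {S8} | {S2,S7} | {S3} | {S13} | {S11} | {S0} | {S4}.

10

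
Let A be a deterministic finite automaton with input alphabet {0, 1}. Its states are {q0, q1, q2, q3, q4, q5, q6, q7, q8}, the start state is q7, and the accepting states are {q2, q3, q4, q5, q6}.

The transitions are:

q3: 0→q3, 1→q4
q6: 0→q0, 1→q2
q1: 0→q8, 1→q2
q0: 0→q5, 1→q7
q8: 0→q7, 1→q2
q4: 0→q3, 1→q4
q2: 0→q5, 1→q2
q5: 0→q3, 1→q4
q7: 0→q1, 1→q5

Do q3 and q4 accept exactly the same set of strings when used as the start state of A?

Yes

First remove the unreachable states {q0,q6}; 7 states remain.
Initial partition by acceptance: {q2,q3,q4,q5} | {q1,q7,q8}.
Stable partition: {q2,q3,q4,q5} | {q1,q7,q8} — 2 equivalence classes.
q3 and q4 lie in the same block of the stable partition, so they are equivalent — no string distinguishes them.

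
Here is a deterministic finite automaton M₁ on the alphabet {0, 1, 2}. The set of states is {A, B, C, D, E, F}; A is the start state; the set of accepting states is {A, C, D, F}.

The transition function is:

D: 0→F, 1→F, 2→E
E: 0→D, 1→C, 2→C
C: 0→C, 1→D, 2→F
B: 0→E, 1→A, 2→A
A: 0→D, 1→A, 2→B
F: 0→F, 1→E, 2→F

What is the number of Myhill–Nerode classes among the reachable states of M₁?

Initial partition by acceptance: {A,C,D,F} | {B,E}.
Refine {A,C,D,F} on symbol 1: members go to different blocks, giving {A,C,D} and {F}.
Split {A,C,D} by δ(·,0) → {A,C} and {D}.
Split {A,C} by δ(·,0) → {A} and {C}.
Split {B,E} by δ(·,0) → {B} and {E}.
The partition is now stable with 6 blocks: {A} | {B} | {F} | {D} | {C} | {E}.

6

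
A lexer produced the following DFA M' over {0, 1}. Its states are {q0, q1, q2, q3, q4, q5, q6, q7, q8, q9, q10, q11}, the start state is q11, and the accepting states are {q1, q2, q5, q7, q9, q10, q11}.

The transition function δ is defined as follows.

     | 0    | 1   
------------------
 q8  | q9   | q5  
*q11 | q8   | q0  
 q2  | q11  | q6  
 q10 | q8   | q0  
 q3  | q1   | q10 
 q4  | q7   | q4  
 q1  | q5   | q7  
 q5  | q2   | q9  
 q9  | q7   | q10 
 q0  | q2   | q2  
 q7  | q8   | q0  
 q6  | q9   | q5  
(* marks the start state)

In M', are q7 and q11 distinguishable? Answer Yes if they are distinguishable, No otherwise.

No

Reachable states from the start: {q0,q2,q5,q6,q7,q8,q9,q10,q11}. Unreachable: {q1,q3,q4} — drop them.
P0 = {q2,q5,q7,q9,q10,q11} | {q0,q6,q8}.
Split {q2,q5,q7,q9,q10,q11} by δ(·,0) → {q2,q5,q9} and {q7,q10,q11}.
Refine {q2,q5,q9} on symbol 0: members go to different blocks, giving {q2,q9} and {q5}.
Refine {q2,q9} on symbol 1: members go to different blocks, giving {q2} and {q9}.
On input 0, block {q0,q6,q8} splits into {q6,q8} and {q0}.
No further refinement is possible. Final partition (6 blocks): {q2} | {q6,q8} | {q7,q10,q11} | {q5} | {q9} | {q0}.
q7 and q11 lie in the same block of the stable partition, so they are equivalent — no string distinguishes them.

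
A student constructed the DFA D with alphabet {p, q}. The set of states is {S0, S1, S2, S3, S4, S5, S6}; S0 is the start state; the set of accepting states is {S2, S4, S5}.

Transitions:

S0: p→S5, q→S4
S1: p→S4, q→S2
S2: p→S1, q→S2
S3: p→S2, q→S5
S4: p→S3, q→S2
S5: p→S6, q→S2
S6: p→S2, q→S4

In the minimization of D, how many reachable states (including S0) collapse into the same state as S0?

4

Every state is reachable, so we keep all 7.
Start with accepting vs non-accepting: {S2,S4,S5} | {S0,S1,S3,S6}.
The partition is now stable with 2 blocks: {S2,S4,S5} | {S0,S1,S3,S6}.
The equivalence class containing S0 is {S0,S1,S3,S6}, of size 4.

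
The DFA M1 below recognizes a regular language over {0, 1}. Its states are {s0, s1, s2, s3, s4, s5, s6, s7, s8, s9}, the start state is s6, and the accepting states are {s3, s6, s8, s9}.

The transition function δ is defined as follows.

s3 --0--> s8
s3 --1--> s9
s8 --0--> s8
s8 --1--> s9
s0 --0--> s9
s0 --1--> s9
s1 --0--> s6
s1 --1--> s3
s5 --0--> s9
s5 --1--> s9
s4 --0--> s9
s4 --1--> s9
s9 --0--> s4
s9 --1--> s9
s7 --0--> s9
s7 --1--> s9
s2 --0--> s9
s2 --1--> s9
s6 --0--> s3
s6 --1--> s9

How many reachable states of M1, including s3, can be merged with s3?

Reachable states from the start: {s3,s4,s6,s8,s9}. Unreachable: {s0,s1,s2,s5,s7} — drop them.
P0 = {s3,s6,s8,s9} | {s4}.
Split {s3,s6,s8,s9} by δ(·,0) → {s3,s6,s8} and {s9}.
No further refinement is possible. Final partition (3 blocks): {s3,s6,s8} | {s4} | {s9}.
The equivalence class containing s3 is {s3,s6,s8}, of size 3.

3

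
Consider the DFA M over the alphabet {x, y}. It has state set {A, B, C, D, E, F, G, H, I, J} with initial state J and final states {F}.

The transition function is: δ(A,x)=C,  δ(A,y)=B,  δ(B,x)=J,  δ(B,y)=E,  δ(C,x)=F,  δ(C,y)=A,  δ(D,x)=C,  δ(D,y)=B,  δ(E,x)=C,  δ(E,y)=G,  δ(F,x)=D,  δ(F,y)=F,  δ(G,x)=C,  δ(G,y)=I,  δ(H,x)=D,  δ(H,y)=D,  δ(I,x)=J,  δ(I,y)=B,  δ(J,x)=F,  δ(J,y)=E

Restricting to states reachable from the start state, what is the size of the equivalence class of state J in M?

2

First remove the unreachable states {H}; 9 states remain.
Initial partition by acceptance: {F} | {A,B,C,D,E,G,I,J}.
Split {A,B,C,D,E,G,I,J} by δ(·,x) → {A,B,D,E,G,I} and {C,J}.
Stable partition: {F} | {A,B,D,E,G,I} | {C,J} — 3 equivalence classes.
The equivalence class containing J is {C,J}, of size 2.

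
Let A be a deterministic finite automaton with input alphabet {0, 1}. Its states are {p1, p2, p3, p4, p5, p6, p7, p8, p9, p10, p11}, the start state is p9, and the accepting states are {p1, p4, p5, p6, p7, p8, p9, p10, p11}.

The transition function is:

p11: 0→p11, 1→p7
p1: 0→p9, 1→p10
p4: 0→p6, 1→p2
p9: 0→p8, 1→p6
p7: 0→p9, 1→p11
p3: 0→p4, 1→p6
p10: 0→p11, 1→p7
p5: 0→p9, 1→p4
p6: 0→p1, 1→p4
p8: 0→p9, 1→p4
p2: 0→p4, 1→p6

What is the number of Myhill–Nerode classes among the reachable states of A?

States {p3,p5} cannot be reached from the start state, so discard them.
Initial partition by acceptance: {p1,p4,p6,p7,p8,p9,p10,p11} | {p2}.
On input 1, block {p1,p4,p6,p7,p8,p9,p10,p11} splits into {p1,p6,p7,p8,p9,p10,p11} and {p4}.
On input 1, block {p1,p6,p7,p8,p9,p10,p11} splits into {p1,p7,p9,p10,p11} and {p6,p8}.
Refine {p1,p7,p9,p10,p11} on symbol 0: members go to different blocks, giving {p1,p7,p10,p11} and {p9}.
Split {p1,p7,p10,p11} by δ(·,0) → {p1,p7} and {p10,p11}.
On input 0, block {p6,p8} splits into {p6} and {p8}.
No further refinement is possible. Final partition (7 blocks): {p1,p7} | {p2} | {p4} | {p6} | {p9} | {p10,p11} | {p8}.

7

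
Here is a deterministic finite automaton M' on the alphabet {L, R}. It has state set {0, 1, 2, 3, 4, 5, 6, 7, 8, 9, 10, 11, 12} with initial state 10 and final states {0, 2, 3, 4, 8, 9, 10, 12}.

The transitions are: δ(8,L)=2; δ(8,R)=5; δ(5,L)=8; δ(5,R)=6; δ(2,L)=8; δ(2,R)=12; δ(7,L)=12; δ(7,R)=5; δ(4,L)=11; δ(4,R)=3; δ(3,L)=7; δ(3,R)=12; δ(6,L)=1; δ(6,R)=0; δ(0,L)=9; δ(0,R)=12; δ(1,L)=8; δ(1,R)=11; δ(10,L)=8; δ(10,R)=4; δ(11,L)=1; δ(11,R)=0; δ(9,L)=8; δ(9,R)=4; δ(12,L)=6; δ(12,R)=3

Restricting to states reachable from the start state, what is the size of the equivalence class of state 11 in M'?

Every state is reachable, so we keep all 13.
Start with accepting vs non-accepting: {0,2,3,4,8,9,10,12} | {1,5,6,7,11}.
Split {0,2,3,4,8,9,10,12} by δ(·,L) → {0,2,8,9,10} and {3,4,12}.
Refine {0,2,8,9,10} on symbol R: members go to different blocks, giving {0,2,9,10} and {8}.
Refine {0,2,9,10} on symbol L: members go to different blocks, giving {2,9,10} and {0}.
Refine {1,5,6,7,11} on symbol L: members go to different blocks, giving {1,5} and {6,11} and {7}.
Refine {3,4,12} on symbol L: members go to different blocks, giving {4,12} and {3}.
No further refinement is possible. Final partition (8 blocks): {2,9,10} | {1,5} | {4,12} | {8} | {0} | {6,11} | {7} | {3}.
State 11 belongs to the block {6,11}, which has 2 states.

2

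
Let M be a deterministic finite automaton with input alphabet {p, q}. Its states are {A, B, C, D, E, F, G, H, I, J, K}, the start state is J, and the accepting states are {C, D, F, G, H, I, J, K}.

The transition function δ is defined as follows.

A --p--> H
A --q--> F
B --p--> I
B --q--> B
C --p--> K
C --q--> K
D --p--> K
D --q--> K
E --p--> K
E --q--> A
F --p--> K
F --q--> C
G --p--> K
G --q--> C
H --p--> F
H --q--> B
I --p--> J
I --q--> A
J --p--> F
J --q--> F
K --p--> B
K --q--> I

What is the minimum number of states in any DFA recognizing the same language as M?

8

States {D,E,G} cannot be reached from the start state, so discard them.
Initial partition by acceptance: {C,F,H,I,J,K} | {A,B}.
Split {C,F,H,I,J,K} by δ(·,p) → {C,F,H,I,J} and {K}.
On input p, block {C,F,H,I,J} splits into {H,I,J} and {C,F}.
Split {H,I,J} by δ(·,p) → {H,J} and {I}.
Split {H,J} by δ(·,q) → {H} and {J}.
Refine {A,B} on symbol p: members go to different blocks, giving {A} and {B}.
On input q, block {C,F} splits into {C} and {F}.
The partition is now stable with 8 blocks: {H} | {A} | {K} | {C} | {I} | {J} | {B} | {F}.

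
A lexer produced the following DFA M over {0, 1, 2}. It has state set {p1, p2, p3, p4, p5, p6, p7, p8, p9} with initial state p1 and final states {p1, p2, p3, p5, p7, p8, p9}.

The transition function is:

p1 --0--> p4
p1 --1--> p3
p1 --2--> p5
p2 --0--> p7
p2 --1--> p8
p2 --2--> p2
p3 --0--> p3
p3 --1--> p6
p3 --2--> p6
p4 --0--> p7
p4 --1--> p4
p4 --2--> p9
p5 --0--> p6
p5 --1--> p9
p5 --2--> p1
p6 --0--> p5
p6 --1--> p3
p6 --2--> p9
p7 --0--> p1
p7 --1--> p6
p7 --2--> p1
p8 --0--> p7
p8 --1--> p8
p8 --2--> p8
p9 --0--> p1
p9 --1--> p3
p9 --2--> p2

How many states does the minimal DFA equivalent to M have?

Start with accepting vs non-accepting: {p1,p2,p3,p5,p7,p8,p9} | {p4,p6}.
Refine {p1,p2,p3,p5,p7,p8,p9} on symbol 0: members go to different blocks, giving {p2,p3,p7,p8,p9} and {p1,p5}.
On input 0, block {p2,p3,p7,p8,p9} splits into {p2,p3,p8} and {p7,p9}.
On input 0, block {p2,p3,p8} splits into {p2,p8} and {p3}.
On input 0, block {p4,p6} splits into {p4} and {p6}.
On input 0, block {p1,p5} splits into {p1} and {p5}.
On input 1, block {p7,p9} splits into {p7} and {p9}.
Stable partition: {p2,p8} | {p4} | {p1} | {p7} | {p3} | {p6} | {p5} | {p9} — 8 equivalence classes.

8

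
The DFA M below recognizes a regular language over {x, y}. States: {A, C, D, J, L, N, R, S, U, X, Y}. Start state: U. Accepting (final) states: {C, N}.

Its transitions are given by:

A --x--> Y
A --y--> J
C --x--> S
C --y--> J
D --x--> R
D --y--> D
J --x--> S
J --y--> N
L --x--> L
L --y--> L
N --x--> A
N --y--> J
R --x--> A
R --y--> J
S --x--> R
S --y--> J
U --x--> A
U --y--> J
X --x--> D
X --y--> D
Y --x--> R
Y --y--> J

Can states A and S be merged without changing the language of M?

Reachable states from the start: {A,J,N,R,S,U,Y}. Unreachable: {C,D,L,X} — drop them.
P0 = {N} | {A,J,R,S,U,Y}.
On input y, block {A,J,R,S,U,Y} splits into {A,R,S,U,Y} and {J}.
The partition is now stable with 3 blocks: {N} | {A,R,S,U,Y} | {J}.
A and S lie in the same block of the stable partition, so they are equivalent — no string distinguishes them.

Yes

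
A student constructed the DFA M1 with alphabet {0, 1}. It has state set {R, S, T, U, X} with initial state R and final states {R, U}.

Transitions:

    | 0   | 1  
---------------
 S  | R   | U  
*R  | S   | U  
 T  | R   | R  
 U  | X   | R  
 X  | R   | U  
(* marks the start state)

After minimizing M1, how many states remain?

2

First remove the unreachable states {T}; 4 states remain.
Initial partition by acceptance: {R,U} | {S,X}.
No further refinement is possible. Final partition (2 blocks): {R,U} | {S,X}.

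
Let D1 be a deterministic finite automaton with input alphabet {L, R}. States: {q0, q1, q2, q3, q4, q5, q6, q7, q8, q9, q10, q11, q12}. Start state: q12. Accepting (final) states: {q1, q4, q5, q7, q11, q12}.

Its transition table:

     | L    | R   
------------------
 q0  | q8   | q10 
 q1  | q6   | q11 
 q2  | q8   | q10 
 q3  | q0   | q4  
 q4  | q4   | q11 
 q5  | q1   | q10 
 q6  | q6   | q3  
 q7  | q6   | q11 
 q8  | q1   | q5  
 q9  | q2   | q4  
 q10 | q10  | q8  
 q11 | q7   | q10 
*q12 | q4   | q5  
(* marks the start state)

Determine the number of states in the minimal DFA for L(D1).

First remove the unreachable states {q2,q9}; 11 states remain.
P0 = {q1,q4,q5,q7,q11,q12} | {q0,q3,q6,q8,q10}.
Refine {q1,q4,q5,q7,q11,q12} on symbol L: members go to different blocks, giving {q4,q5,q11,q12} and {q1,q7}.
On input L, block {q4,q5,q11,q12} splits into {q4,q12} and {q5,q11}.
On input L, block {q0,q3,q6,q8,q10} splits into {q0,q3,q6,q10} and {q8}.
On input L, block {q0,q3,q6,q10} splits into {q3,q6,q10} and {q0}.
Split {q3,q6,q10} by δ(·,L) → {q6,q10} and {q3}.
Split {q6,q10} by δ(·,R) → {q6} and {q10}.
The partition is now stable with 8 blocks: {q4,q12} | {q6} | {q1,q7} | {q5,q11} | {q8} | {q0} | {q3} | {q10}.

8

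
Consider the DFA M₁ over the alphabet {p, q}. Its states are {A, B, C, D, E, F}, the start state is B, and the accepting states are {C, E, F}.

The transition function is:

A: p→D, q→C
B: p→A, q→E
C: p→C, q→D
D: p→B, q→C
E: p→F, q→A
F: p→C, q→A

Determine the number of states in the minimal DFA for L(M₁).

Start with accepting vs non-accepting: {C,E,F} | {A,B,D}.
No further refinement is possible. Final partition (2 blocks): {C,E,F} | {A,B,D}.

2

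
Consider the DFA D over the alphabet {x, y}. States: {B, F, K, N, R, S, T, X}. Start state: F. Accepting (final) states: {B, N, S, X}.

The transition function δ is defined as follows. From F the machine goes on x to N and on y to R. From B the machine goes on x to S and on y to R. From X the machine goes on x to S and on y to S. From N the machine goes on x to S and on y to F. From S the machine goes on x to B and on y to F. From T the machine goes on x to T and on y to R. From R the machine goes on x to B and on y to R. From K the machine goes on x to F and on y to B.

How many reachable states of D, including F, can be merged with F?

2

First remove the unreachable states {K,T,X}; 5 states remain.
Start with accepting vs non-accepting: {B,N,S} | {F,R}.
The partition is now stable with 2 blocks: {B,N,S} | {F,R}.
State F belongs to the block {F,R}, which has 2 states.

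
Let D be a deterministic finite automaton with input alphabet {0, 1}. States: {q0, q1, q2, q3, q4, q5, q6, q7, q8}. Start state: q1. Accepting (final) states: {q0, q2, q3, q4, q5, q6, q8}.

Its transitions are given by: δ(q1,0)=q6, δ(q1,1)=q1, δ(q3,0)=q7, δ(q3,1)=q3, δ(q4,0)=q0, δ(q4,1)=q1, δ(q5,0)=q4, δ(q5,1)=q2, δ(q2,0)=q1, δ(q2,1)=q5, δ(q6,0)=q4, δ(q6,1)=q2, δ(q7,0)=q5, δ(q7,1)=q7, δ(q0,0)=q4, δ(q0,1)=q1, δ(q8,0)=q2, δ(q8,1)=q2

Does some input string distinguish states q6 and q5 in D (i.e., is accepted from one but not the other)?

First remove the unreachable states {q3,q7,q8}; 6 states remain.
P0 = {q0,q2,q4,q5,q6} | {q1}.
Refine {q0,q2,q4,q5,q6} on symbol 0: members go to different blocks, giving {q0,q4,q5,q6} and {q2}.
Refine {q0,q4,q5,q6} on symbol 1: members go to different blocks, giving {q0,q4} and {q5,q6}.
No further refinement is possible. Final partition (4 blocks): {q0,q4} | {q1} | {q2} | {q5,q6}.
q6 and q5 lie in the same block of the stable partition, so they are equivalent — no string distinguishes them.

No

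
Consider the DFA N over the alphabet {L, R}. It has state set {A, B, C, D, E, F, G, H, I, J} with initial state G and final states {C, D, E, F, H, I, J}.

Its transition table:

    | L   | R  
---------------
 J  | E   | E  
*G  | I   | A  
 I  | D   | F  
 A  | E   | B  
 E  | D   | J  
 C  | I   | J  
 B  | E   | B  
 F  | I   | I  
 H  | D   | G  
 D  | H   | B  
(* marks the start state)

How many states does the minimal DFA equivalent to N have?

4

Reachable states from the start: {A,B,D,E,F,G,H,I,J}. Unreachable: {C} — drop them.
Initial partition by acceptance: {D,E,F,H,I,J} | {A,B,G}.
On input R, block {D,E,F,H,I,J} splits into {E,F,I,J} and {D,H}.
On input L, block {E,F,I,J} splits into {E,I} and {F,J}.
The partition is now stable with 4 blocks: {E,I} | {A,B,G} | {D,H} | {F,J}.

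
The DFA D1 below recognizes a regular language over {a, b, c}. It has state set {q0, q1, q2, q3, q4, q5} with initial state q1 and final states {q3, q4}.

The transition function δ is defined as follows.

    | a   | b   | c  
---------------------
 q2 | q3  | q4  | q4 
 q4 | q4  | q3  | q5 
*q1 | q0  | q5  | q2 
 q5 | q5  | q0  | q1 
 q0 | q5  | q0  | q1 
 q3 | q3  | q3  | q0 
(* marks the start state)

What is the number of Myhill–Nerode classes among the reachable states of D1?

Every state is reachable, so we keep all 6.
Start with accepting vs non-accepting: {q3,q4} | {q0,q1,q2,q5}.
Refine {q0,q1,q2,q5} on symbol a: members go to different blocks, giving {q0,q1,q5} and {q2}.
Refine {q0,q1,q5} on symbol c: members go to different blocks, giving {q0,q5} and {q1}.
The partition is now stable with 4 blocks: {q3,q4} | {q0,q5} | {q2} | {q1}.

4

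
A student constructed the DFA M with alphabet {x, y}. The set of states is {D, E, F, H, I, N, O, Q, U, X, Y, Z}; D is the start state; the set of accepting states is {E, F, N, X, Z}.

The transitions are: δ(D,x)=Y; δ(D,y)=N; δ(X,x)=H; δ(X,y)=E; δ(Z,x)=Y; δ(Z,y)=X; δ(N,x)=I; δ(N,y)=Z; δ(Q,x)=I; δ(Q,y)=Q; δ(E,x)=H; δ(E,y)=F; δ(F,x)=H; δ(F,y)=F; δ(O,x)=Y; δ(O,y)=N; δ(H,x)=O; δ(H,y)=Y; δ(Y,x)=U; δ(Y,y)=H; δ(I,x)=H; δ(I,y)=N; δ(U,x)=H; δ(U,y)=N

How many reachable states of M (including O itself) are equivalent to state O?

First remove the unreachable states {Q}; 11 states remain.
P0 = {E,F,N,X,Z} | {D,H,I,O,U,Y}.
Split {D,H,I,O,U,Y} by δ(·,y) → {D,I,O,U} and {H,Y}.
On input x, block {E,F,N,X,Z} splits into {E,F,X,Z} and {N}.
The partition is now stable with 4 blocks: {E,F,X,Z} | {D,I,O,U} | {H,Y} | {N}.
The equivalence class containing O is {D,I,O,U}, of size 4.

4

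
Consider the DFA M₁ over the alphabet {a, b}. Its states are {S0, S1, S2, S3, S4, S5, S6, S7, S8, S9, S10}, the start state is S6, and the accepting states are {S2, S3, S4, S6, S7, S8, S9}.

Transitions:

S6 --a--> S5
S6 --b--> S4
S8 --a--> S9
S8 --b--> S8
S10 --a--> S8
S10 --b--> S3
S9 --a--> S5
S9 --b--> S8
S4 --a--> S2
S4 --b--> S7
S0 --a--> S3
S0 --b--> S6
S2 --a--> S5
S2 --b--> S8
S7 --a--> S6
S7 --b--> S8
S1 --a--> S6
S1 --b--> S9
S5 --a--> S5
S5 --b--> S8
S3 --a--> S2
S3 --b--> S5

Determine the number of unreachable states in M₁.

4

Starting at S6 and following transitions, the reachable set is {S2, S4, S5, S6, S7, S8, S9}. That leaves S0, S1, S3, S10 unreachable — 4 in total.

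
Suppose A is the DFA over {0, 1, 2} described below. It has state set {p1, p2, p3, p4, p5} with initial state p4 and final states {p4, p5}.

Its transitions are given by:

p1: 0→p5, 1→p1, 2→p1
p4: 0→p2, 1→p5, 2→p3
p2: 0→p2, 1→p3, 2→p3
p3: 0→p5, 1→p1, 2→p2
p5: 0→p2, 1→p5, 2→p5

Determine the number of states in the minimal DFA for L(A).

5

Start with accepting vs non-accepting: {p4,p5} | {p1,p2,p3}.
Split {p4,p5} by δ(·,2) → {p4} and {p5}.
Split {p1,p2,p3} by δ(·,0) → {p1,p3} and {p2}.
Split {p1,p3} by δ(·,2) → {p1} and {p3}.
The partition is now stable with 5 blocks: {p4} | {p1} | {p5} | {p2} | {p3}.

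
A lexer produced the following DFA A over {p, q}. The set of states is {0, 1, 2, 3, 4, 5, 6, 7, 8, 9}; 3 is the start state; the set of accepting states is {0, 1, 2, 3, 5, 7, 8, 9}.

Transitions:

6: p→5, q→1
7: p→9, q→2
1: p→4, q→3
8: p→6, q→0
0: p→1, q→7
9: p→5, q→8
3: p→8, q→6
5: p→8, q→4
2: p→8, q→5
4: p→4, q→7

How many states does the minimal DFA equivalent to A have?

10

Initial partition by acceptance: {0,1,2,3,5,7,8,9} | {4,6}.
Split {0,1,2,3,5,7,8,9} by δ(·,p) → {0,2,3,5,7,9} and {1,8}.
Split {0,2,3,5,7,9} by δ(·,p) → {0,2,3,5} and {7,9}.
Split {0,2,3,5} by δ(·,q) → {3,5} and {0} and {2}.
Split {4,6} by δ(·,p) → {4} and {6}.
On input q, block {3,5} splits into {3} and {5}.
Refine {1,8} on symbol p: members go to different blocks, giving {1} and {8}.
Split {7,9} by δ(·,p) → {7} and {9}.
No further refinement is possible. Final partition (10 blocks): {3} | {4} | {1} | {7} | {0} | {2} | {6} | {5} | {8} | {9}.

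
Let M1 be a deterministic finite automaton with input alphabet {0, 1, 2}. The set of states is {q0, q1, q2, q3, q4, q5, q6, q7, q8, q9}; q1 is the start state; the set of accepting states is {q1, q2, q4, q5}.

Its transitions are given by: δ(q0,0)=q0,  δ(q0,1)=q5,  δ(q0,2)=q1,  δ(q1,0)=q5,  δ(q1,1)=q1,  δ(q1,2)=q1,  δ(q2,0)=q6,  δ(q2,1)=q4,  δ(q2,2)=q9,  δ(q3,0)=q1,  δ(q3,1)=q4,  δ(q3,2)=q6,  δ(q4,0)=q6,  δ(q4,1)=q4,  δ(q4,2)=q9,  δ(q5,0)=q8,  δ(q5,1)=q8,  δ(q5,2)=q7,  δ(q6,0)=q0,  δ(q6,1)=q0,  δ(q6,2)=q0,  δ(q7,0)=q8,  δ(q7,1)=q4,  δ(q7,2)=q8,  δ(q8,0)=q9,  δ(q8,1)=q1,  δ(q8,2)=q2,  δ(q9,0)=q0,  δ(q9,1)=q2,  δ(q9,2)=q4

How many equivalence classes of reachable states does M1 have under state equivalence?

States {q3} cannot be reached from the start state, so discard them.
Start with accepting vs non-accepting: {q1,q2,q4,q5} | {q0,q6,q7,q8,q9}.
Split {q1,q2,q4,q5} by δ(·,0) → {q2,q4,q5} and {q1}.
Refine {q2,q4,q5} on symbol 1: members go to different blocks, giving {q2,q4} and {q5}.
Split {q0,q6,q7,q8,q9} by δ(·,1) → {q7,q9} and {q0} and {q6} and {q8}.
Split {q7,q9} by δ(·,0) → {q7} and {q9}.
The partition is now stable with 8 blocks: {q2,q4} | {q7} | {q1} | {q5} | {q0} | {q6} | {q8} | {q9}.

8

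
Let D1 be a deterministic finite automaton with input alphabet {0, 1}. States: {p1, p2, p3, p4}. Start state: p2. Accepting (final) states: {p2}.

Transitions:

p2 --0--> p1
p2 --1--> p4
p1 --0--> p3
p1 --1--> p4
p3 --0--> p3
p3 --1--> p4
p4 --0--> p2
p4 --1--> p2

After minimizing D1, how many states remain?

Every state is reachable, so we keep all 4.
Start with accepting vs non-accepting: {p2} | {p1,p3,p4}.
Split {p1,p3,p4} by δ(·,0) → {p1,p3} and {p4}.
No further refinement is possible. Final partition (3 blocks): {p2} | {p1,p3} | {p4}.

3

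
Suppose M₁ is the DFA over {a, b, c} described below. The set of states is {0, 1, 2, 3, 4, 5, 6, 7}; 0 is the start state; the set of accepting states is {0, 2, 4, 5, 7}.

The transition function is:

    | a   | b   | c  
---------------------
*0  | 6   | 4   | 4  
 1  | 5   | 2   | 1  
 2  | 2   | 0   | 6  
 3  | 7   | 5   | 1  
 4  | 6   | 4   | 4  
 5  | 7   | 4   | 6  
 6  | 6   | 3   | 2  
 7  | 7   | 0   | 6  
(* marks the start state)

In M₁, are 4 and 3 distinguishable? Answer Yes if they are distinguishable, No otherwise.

Yes

All states are reachable from the start state.
P0 = {0,2,4,5,7} | {1,3,6}.
On input a, block {0,2,4,5,7} splits into {2,5,7} and {0,4}.
Split {1,3,6} by δ(·,a) → {1,3} and {6}.
Stable partition: {2,5,7} | {1,3} | {0,4} | {6} — 4 equivalence classes.
4 and 3 end up in different blocks, so they are distinguishable. For instance, the string 'ε' is accepted from only 4.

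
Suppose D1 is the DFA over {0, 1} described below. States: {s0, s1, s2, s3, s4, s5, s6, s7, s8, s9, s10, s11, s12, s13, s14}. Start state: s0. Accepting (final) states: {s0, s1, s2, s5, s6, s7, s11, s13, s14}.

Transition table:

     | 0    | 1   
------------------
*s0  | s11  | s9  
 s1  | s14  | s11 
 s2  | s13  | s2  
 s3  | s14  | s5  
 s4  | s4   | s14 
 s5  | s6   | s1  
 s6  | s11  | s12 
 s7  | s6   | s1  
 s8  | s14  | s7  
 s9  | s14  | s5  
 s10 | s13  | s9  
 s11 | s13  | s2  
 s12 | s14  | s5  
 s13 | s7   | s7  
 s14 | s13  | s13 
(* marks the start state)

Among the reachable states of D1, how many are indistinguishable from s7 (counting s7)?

First remove the unreachable states {s3,s4,s8,s10}; 11 states remain.
Initial partition by acceptance: {s0,s1,s2,s5,s6,s7,s11,s13,s14} | {s9,s12}.
On input 1, block {s0,s1,s2,s5,s6,s7,s11,s13,s14} splits into {s1,s2,s5,s7,s11,s13,s14} and {s0,s6}.
Refine {s1,s2,s5,s7,s11,s13,s14} on symbol 0: members go to different blocks, giving {s1,s2,s11,s13,s14} and {s5,s7}.
On input 0, block {s1,s2,s11,s13,s14} splits into {s1,s2,s11,s14} and {s13}.
Split {s1,s2,s11,s14} by δ(·,0) → {s2,s11,s14} and {s1}.
On input 1, block {s2,s11,s14} splits into {s2,s11} and {s14}.
The partition is now stable with 7 blocks: {s2,s11} | {s9,s12} | {s0,s6} | {s5,s7} | {s13} | {s1} | {s14}.
The equivalence class containing s7 is {s5,s7}, of size 2.

2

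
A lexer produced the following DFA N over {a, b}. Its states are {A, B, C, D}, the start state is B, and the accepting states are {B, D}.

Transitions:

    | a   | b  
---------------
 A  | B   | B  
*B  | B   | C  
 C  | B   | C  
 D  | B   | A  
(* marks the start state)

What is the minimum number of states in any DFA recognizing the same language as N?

2

First remove the unreachable states {A,D}; 2 states remain.
Initial partition by acceptance: {B} | {C}.
No further refinement is possible. Final partition (2 blocks): {B} | {C}.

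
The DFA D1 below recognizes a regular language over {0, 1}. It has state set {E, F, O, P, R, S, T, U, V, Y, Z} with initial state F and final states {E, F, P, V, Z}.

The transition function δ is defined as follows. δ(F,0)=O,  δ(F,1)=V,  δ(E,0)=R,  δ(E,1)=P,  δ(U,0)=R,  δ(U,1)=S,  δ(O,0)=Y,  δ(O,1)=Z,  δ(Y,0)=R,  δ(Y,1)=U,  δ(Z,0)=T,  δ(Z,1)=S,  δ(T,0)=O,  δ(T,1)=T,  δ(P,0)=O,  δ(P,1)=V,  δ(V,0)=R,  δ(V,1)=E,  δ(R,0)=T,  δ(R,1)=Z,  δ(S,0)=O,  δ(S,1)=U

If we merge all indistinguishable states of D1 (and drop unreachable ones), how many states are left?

All states are reachable from the start state.
P0 = {E,F,P,V,Z} | {O,R,S,T,U,Y}.
On input 1, block {E,F,P,V,Z} splits into {E,F,P,V} and {Z}.
Refine {O,R,S,T,U,Y} on symbol 1: members go to different blocks, giving {S,T,U,Y} and {O,R}.
No further refinement is possible. Final partition (4 blocks): {E,F,P,V} | {S,T,U,Y} | {Z} | {O,R}.

4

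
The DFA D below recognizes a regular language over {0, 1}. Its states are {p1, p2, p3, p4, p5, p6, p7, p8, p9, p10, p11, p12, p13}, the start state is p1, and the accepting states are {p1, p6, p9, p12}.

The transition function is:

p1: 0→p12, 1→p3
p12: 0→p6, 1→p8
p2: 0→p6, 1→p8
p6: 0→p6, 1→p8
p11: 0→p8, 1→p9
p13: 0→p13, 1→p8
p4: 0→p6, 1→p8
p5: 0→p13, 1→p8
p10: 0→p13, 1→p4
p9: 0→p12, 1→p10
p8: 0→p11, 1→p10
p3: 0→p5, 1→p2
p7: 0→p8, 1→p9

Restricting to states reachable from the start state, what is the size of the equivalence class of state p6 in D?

States {p7} cannot be reached from the start state, so discard them.
P0 = {p1,p6,p9,p12} | {p2,p3,p4,p5,p8,p10,p11,p13}.
Refine {p2,p3,p4,p5,p8,p10,p11,p13} on symbol 0: members go to different blocks, giving {p3,p5,p8,p10,p11,p13} and {p2,p4}.
Refine {p3,p5,p8,p10,p11,p13} on symbol 1: members go to different blocks, giving {p5,p8,p13} and {p3,p10} and {p11}.
Refine {p1,p6,p9,p12} on symbol 1: members go to different blocks, giving {p1,p9} and {p6,p12}.
On input 0, block {p5,p8,p13} splits into {p5,p13} and {p8}.
Stable partition: {p1,p9} | {p5,p13} | {p2,p4} | {p3,p10} | {p11} | {p6,p12} | {p8} — 7 equivalence classes.
The equivalence class containing p6 is {p6,p12}, of size 2.

2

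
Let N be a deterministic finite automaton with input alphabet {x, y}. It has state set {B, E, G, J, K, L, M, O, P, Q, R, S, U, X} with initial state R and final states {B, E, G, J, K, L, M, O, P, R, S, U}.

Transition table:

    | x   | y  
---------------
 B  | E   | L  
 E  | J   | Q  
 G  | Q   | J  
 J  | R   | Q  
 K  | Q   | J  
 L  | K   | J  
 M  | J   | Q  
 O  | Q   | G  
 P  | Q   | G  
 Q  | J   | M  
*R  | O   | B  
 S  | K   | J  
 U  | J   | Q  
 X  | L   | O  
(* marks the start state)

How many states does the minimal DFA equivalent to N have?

8

States {P,S,U,X} cannot be reached from the start state, so discard them.
Start with accepting vs non-accepting: {B,E,G,J,K,L,M,O,R} | {Q}.
On input x, block {B,E,G,J,K,L,M,O,R} splits into {B,E,J,L,M,R} and {G,K,O}.
On input x, block {B,E,J,L,M,R} splits into {B,E,J,M} and {L,R}.
Split {B,E,J,M} by δ(·,x) → {B,E,M} and {J}.
Refine {B,E,M} on symbol x: members go to different blocks, giving {E,M} and {B}.
Refine {G,K,O} on symbol y: members go to different blocks, giving {G,K} and {O}.
Refine {L,R} on symbol x: members go to different blocks, giving {L} and {R}.
The partition is now stable with 8 blocks: {E,M} | {Q} | {G,K} | {L} | {J} | {B} | {O} | {R}.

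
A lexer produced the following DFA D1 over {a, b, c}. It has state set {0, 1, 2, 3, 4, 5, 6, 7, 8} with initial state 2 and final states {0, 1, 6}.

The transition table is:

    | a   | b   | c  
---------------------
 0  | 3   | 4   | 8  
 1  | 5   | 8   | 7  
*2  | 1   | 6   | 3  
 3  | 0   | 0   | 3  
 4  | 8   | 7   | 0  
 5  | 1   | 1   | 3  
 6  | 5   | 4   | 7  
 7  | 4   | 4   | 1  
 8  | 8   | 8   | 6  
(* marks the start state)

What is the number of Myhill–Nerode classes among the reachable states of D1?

P0 = {0,1,6} | {2,3,4,5,7,8}.
Refine {2,3,4,5,7,8} on symbol a: members go to different blocks, giving {2,3,5} and {4,7,8}.
No further refinement is possible. Final partition (3 blocks): {0,1,6} | {2,3,5} | {4,7,8}.

3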